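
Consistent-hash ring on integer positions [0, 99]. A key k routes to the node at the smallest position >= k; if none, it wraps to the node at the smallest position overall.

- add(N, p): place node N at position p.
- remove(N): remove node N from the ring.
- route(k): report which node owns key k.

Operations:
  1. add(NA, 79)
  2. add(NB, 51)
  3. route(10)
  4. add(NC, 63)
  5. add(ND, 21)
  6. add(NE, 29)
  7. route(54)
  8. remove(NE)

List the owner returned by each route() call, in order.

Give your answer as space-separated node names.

Op 1: add NA@79 -> ring=[79:NA]
Op 2: add NB@51 -> ring=[51:NB,79:NA]
Op 3: route key 10: smallest pos >= 10 is 51 -> NB
Op 4: add NC@63 -> ring=[51:NB,63:NC,79:NA]
Op 5: add ND@21 -> ring=[21:ND,51:NB,63:NC,79:NA]
Op 6: add NE@29 -> ring=[21:ND,29:NE,51:NB,63:NC,79:NA]
Op 7: route key 54: smallest pos >= 54 is 63 -> NC
Op 8: remove NE -> ring=[21:ND,51:NB,63:NC,79:NA]

Answer: NB NC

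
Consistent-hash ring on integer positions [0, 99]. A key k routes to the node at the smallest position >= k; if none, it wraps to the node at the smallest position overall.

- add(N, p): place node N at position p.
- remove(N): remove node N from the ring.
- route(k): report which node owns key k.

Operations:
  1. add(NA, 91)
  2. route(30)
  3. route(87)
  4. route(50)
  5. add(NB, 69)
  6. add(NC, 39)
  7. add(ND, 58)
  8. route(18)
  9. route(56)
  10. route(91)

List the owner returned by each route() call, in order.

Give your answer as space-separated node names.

Answer: NA NA NA NC ND NA

Derivation:
Op 1: add NA@91 -> ring=[91:NA]
Op 2: route key 30: smallest pos >= 30 is 91 -> NA
Op 3: route key 87: smallest pos >= 87 is 91 -> NA
Op 4: route key 50: smallest pos >= 50 is 91 -> NA
Op 5: add NB@69 -> ring=[69:NB,91:NA]
Op 6: add NC@39 -> ring=[39:NC,69:NB,91:NA]
Op 7: add ND@58 -> ring=[39:NC,58:ND,69:NB,91:NA]
Op 8: route key 18: smallest pos >= 18 is 39 -> NC
Op 9: route key 56: smallest pos >= 56 is 58 -> ND
Op 10: route key 91: smallest pos >= 91 is 91 -> NA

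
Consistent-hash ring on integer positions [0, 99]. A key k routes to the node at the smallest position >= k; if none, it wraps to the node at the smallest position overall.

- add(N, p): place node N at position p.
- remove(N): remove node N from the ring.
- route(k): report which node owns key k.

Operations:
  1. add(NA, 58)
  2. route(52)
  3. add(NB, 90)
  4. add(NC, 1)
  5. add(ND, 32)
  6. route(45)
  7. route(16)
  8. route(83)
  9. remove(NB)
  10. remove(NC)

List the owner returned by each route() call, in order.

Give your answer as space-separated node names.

Op 1: add NA@58 -> ring=[58:NA]
Op 2: route key 52: smallest pos >= 52 is 58 -> NA
Op 3: add NB@90 -> ring=[58:NA,90:NB]
Op 4: add NC@1 -> ring=[1:NC,58:NA,90:NB]
Op 5: add ND@32 -> ring=[1:NC,32:ND,58:NA,90:NB]
Op 6: route key 45: smallest pos >= 45 is 58 -> NA
Op 7: route key 16: smallest pos >= 16 is 32 -> ND
Op 8: route key 83: smallest pos >= 83 is 90 -> NB
Op 9: remove NB -> ring=[1:NC,32:ND,58:NA]
Op 10: remove NC -> ring=[32:ND,58:NA]

Answer: NA NA ND NB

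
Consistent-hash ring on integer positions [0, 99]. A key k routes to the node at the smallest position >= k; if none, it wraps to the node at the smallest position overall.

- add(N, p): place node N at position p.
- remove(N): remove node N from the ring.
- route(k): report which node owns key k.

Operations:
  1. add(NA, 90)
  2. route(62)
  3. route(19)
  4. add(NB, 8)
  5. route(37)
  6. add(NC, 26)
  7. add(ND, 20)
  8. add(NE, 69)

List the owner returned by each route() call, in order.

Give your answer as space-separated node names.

Answer: NA NA NA

Derivation:
Op 1: add NA@90 -> ring=[90:NA]
Op 2: route key 62: smallest pos >= 62 is 90 -> NA
Op 3: route key 19: smallest pos >= 19 is 90 -> NA
Op 4: add NB@8 -> ring=[8:NB,90:NA]
Op 5: route key 37: smallest pos >= 37 is 90 -> NA
Op 6: add NC@26 -> ring=[8:NB,26:NC,90:NA]
Op 7: add ND@20 -> ring=[8:NB,20:ND,26:NC,90:NA]
Op 8: add NE@69 -> ring=[8:NB,20:ND,26:NC,69:NE,90:NA]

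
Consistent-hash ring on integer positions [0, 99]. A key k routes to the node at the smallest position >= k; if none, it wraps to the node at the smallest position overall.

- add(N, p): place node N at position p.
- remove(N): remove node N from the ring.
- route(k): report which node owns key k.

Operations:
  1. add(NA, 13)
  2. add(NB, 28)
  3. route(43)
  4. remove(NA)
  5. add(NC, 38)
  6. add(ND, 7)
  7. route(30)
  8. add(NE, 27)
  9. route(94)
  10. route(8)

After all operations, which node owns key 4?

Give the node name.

Op 1: add NA@13 -> ring=[13:NA]
Op 2: add NB@28 -> ring=[13:NA,28:NB]
Op 3: route key 43: none >= 43, wrap to smallest pos 13 -> NA
Op 4: remove NA -> ring=[28:NB]
Op 5: add NC@38 -> ring=[28:NB,38:NC]
Op 6: add ND@7 -> ring=[7:ND,28:NB,38:NC]
Op 7: route key 30: smallest pos >= 30 is 38 -> NC
Op 8: add NE@27 -> ring=[7:ND,27:NE,28:NB,38:NC]
Op 9: route key 94: none >= 94, wrap to smallest pos 7 -> ND
Op 10: route key 8: smallest pos >= 8 is 27 -> NE
Final route key 4: smallest pos >= 4 is 7 -> ND

Answer: ND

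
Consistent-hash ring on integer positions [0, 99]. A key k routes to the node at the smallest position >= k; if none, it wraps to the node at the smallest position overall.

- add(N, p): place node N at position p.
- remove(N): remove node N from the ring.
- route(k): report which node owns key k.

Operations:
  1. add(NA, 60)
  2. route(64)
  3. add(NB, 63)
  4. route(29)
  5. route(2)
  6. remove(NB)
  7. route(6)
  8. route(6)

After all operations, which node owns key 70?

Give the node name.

Op 1: add NA@60 -> ring=[60:NA]
Op 2: route key 64: none >= 64, wrap to smallest pos 60 -> NA
Op 3: add NB@63 -> ring=[60:NA,63:NB]
Op 4: route key 29: smallest pos >= 29 is 60 -> NA
Op 5: route key 2: smallest pos >= 2 is 60 -> NA
Op 6: remove NB -> ring=[60:NA]
Op 7: route key 6: smallest pos >= 6 is 60 -> NA
Op 8: route key 6: smallest pos >= 6 is 60 -> NA
Final route key 70: none >= 70, wrap to smallest pos 60 -> NA

Answer: NA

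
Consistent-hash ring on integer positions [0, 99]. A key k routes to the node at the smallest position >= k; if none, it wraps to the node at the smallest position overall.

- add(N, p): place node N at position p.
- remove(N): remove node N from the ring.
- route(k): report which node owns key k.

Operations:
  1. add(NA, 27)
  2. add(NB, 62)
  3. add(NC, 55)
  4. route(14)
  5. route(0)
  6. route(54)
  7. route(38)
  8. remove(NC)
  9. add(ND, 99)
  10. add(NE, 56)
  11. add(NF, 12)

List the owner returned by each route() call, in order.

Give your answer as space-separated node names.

Answer: NA NA NC NC

Derivation:
Op 1: add NA@27 -> ring=[27:NA]
Op 2: add NB@62 -> ring=[27:NA,62:NB]
Op 3: add NC@55 -> ring=[27:NA,55:NC,62:NB]
Op 4: route key 14: smallest pos >= 14 is 27 -> NA
Op 5: route key 0: smallest pos >= 0 is 27 -> NA
Op 6: route key 54: smallest pos >= 54 is 55 -> NC
Op 7: route key 38: smallest pos >= 38 is 55 -> NC
Op 8: remove NC -> ring=[27:NA,62:NB]
Op 9: add ND@99 -> ring=[27:NA,62:NB,99:ND]
Op 10: add NE@56 -> ring=[27:NA,56:NE,62:NB,99:ND]
Op 11: add NF@12 -> ring=[12:NF,27:NA,56:NE,62:NB,99:ND]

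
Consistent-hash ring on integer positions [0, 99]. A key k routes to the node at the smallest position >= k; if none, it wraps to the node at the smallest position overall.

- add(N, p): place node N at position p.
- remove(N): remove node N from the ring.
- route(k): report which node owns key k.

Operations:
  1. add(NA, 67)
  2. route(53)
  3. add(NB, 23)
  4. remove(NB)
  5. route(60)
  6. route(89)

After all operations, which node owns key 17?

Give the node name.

Answer: NA

Derivation:
Op 1: add NA@67 -> ring=[67:NA]
Op 2: route key 53: smallest pos >= 53 is 67 -> NA
Op 3: add NB@23 -> ring=[23:NB,67:NA]
Op 4: remove NB -> ring=[67:NA]
Op 5: route key 60: smallest pos >= 60 is 67 -> NA
Op 6: route key 89: none >= 89, wrap to smallest pos 67 -> NA
Final route key 17: smallest pos >= 17 is 67 -> NA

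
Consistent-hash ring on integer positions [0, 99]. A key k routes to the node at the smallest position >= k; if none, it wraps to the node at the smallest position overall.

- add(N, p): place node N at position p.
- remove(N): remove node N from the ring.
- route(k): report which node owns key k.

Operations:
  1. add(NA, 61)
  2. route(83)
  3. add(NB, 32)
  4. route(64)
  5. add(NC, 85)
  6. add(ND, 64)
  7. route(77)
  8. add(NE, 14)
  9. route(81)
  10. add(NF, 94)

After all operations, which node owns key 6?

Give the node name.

Op 1: add NA@61 -> ring=[61:NA]
Op 2: route key 83: none >= 83, wrap to smallest pos 61 -> NA
Op 3: add NB@32 -> ring=[32:NB,61:NA]
Op 4: route key 64: none >= 64, wrap to smallest pos 32 -> NB
Op 5: add NC@85 -> ring=[32:NB,61:NA,85:NC]
Op 6: add ND@64 -> ring=[32:NB,61:NA,64:ND,85:NC]
Op 7: route key 77: smallest pos >= 77 is 85 -> NC
Op 8: add NE@14 -> ring=[14:NE,32:NB,61:NA,64:ND,85:NC]
Op 9: route key 81: smallest pos >= 81 is 85 -> NC
Op 10: add NF@94 -> ring=[14:NE,32:NB,61:NA,64:ND,85:NC,94:NF]
Final route key 6: smallest pos >= 6 is 14 -> NE

Answer: NE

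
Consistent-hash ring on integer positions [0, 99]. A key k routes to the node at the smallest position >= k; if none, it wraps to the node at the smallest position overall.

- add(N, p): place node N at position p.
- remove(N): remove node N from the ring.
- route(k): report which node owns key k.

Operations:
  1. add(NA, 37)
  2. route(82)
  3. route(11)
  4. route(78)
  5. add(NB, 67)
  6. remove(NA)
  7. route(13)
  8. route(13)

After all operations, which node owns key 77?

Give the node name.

Op 1: add NA@37 -> ring=[37:NA]
Op 2: route key 82: none >= 82, wrap to smallest pos 37 -> NA
Op 3: route key 11: smallest pos >= 11 is 37 -> NA
Op 4: route key 78: none >= 78, wrap to smallest pos 37 -> NA
Op 5: add NB@67 -> ring=[37:NA,67:NB]
Op 6: remove NA -> ring=[67:NB]
Op 7: route key 13: smallest pos >= 13 is 67 -> NB
Op 8: route key 13: smallest pos >= 13 is 67 -> NB
Final route key 77: none >= 77, wrap to smallest pos 67 -> NB

Answer: NB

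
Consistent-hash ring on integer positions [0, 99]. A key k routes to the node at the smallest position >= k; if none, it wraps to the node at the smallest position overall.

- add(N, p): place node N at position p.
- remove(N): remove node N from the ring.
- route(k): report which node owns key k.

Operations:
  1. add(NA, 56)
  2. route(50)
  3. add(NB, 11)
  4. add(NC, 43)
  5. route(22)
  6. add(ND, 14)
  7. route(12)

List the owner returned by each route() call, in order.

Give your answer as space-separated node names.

Op 1: add NA@56 -> ring=[56:NA]
Op 2: route key 50: smallest pos >= 50 is 56 -> NA
Op 3: add NB@11 -> ring=[11:NB,56:NA]
Op 4: add NC@43 -> ring=[11:NB,43:NC,56:NA]
Op 5: route key 22: smallest pos >= 22 is 43 -> NC
Op 6: add ND@14 -> ring=[11:NB,14:ND,43:NC,56:NA]
Op 7: route key 12: smallest pos >= 12 is 14 -> ND

Answer: NA NC ND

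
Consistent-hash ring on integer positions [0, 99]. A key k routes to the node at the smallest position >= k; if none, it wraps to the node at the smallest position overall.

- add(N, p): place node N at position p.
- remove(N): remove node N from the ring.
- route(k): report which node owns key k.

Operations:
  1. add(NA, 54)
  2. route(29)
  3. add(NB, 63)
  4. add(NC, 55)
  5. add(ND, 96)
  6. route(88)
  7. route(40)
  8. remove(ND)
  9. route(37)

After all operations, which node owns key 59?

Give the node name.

Answer: NB

Derivation:
Op 1: add NA@54 -> ring=[54:NA]
Op 2: route key 29: smallest pos >= 29 is 54 -> NA
Op 3: add NB@63 -> ring=[54:NA,63:NB]
Op 4: add NC@55 -> ring=[54:NA,55:NC,63:NB]
Op 5: add ND@96 -> ring=[54:NA,55:NC,63:NB,96:ND]
Op 6: route key 88: smallest pos >= 88 is 96 -> ND
Op 7: route key 40: smallest pos >= 40 is 54 -> NA
Op 8: remove ND -> ring=[54:NA,55:NC,63:NB]
Op 9: route key 37: smallest pos >= 37 is 54 -> NA
Final route key 59: smallest pos >= 59 is 63 -> NB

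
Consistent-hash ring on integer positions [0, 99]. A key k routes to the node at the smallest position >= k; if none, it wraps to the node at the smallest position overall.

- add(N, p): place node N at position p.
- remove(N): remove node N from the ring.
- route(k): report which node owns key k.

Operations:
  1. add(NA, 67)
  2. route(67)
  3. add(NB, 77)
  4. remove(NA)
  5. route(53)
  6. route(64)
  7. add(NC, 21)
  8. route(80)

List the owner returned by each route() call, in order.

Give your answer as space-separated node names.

Op 1: add NA@67 -> ring=[67:NA]
Op 2: route key 67: smallest pos >= 67 is 67 -> NA
Op 3: add NB@77 -> ring=[67:NA,77:NB]
Op 4: remove NA -> ring=[77:NB]
Op 5: route key 53: smallest pos >= 53 is 77 -> NB
Op 6: route key 64: smallest pos >= 64 is 77 -> NB
Op 7: add NC@21 -> ring=[21:NC,77:NB]
Op 8: route key 80: none >= 80, wrap to smallest pos 21 -> NC

Answer: NA NB NB NC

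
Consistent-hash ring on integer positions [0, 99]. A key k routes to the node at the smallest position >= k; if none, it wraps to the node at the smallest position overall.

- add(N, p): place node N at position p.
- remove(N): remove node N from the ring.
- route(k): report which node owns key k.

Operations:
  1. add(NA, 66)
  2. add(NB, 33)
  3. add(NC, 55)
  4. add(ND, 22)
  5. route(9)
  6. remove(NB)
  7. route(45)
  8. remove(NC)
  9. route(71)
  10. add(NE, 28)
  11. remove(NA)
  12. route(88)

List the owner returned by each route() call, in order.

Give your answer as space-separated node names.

Answer: ND NC ND ND

Derivation:
Op 1: add NA@66 -> ring=[66:NA]
Op 2: add NB@33 -> ring=[33:NB,66:NA]
Op 3: add NC@55 -> ring=[33:NB,55:NC,66:NA]
Op 4: add ND@22 -> ring=[22:ND,33:NB,55:NC,66:NA]
Op 5: route key 9: smallest pos >= 9 is 22 -> ND
Op 6: remove NB -> ring=[22:ND,55:NC,66:NA]
Op 7: route key 45: smallest pos >= 45 is 55 -> NC
Op 8: remove NC -> ring=[22:ND,66:NA]
Op 9: route key 71: none >= 71, wrap to smallest pos 22 -> ND
Op 10: add NE@28 -> ring=[22:ND,28:NE,66:NA]
Op 11: remove NA -> ring=[22:ND,28:NE]
Op 12: route key 88: none >= 88, wrap to smallest pos 22 -> ND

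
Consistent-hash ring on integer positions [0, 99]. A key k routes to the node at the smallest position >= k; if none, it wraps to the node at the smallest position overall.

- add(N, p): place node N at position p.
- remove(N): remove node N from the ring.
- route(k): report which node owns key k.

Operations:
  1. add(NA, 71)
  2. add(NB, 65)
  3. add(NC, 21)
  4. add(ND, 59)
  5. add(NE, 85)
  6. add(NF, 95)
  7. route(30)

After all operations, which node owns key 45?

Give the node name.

Op 1: add NA@71 -> ring=[71:NA]
Op 2: add NB@65 -> ring=[65:NB,71:NA]
Op 3: add NC@21 -> ring=[21:NC,65:NB,71:NA]
Op 4: add ND@59 -> ring=[21:NC,59:ND,65:NB,71:NA]
Op 5: add NE@85 -> ring=[21:NC,59:ND,65:NB,71:NA,85:NE]
Op 6: add NF@95 -> ring=[21:NC,59:ND,65:NB,71:NA,85:NE,95:NF]
Op 7: route key 30: smallest pos >= 30 is 59 -> ND
Final route key 45: smallest pos >= 45 is 59 -> ND

Answer: ND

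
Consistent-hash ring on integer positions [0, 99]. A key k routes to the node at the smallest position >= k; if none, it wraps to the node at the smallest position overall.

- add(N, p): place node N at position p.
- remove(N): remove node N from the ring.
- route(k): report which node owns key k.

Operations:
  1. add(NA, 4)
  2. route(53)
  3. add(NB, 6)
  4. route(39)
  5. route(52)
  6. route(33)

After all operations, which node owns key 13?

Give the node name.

Op 1: add NA@4 -> ring=[4:NA]
Op 2: route key 53: none >= 53, wrap to smallest pos 4 -> NA
Op 3: add NB@6 -> ring=[4:NA,6:NB]
Op 4: route key 39: none >= 39, wrap to smallest pos 4 -> NA
Op 5: route key 52: none >= 52, wrap to smallest pos 4 -> NA
Op 6: route key 33: none >= 33, wrap to smallest pos 4 -> NA
Final route key 13: none >= 13, wrap to smallest pos 4 -> NA

Answer: NA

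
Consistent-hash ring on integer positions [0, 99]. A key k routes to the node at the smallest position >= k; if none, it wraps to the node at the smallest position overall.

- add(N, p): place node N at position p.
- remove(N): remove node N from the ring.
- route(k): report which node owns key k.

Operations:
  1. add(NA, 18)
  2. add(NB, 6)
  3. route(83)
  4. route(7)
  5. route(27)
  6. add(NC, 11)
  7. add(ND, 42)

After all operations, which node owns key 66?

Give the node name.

Answer: NB

Derivation:
Op 1: add NA@18 -> ring=[18:NA]
Op 2: add NB@6 -> ring=[6:NB,18:NA]
Op 3: route key 83: none >= 83, wrap to smallest pos 6 -> NB
Op 4: route key 7: smallest pos >= 7 is 18 -> NA
Op 5: route key 27: none >= 27, wrap to smallest pos 6 -> NB
Op 6: add NC@11 -> ring=[6:NB,11:NC,18:NA]
Op 7: add ND@42 -> ring=[6:NB,11:NC,18:NA,42:ND]
Final route key 66: none >= 66, wrap to smallest pos 6 -> NB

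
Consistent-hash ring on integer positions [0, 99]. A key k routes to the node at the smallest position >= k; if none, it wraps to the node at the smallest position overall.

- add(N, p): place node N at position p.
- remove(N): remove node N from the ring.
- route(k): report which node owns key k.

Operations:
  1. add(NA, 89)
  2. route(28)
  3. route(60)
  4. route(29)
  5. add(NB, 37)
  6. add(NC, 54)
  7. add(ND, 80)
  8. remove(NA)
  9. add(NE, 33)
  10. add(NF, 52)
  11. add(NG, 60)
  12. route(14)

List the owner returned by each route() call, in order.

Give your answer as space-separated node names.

Op 1: add NA@89 -> ring=[89:NA]
Op 2: route key 28: smallest pos >= 28 is 89 -> NA
Op 3: route key 60: smallest pos >= 60 is 89 -> NA
Op 4: route key 29: smallest pos >= 29 is 89 -> NA
Op 5: add NB@37 -> ring=[37:NB,89:NA]
Op 6: add NC@54 -> ring=[37:NB,54:NC,89:NA]
Op 7: add ND@80 -> ring=[37:NB,54:NC,80:ND,89:NA]
Op 8: remove NA -> ring=[37:NB,54:NC,80:ND]
Op 9: add NE@33 -> ring=[33:NE,37:NB,54:NC,80:ND]
Op 10: add NF@52 -> ring=[33:NE,37:NB,52:NF,54:NC,80:ND]
Op 11: add NG@60 -> ring=[33:NE,37:NB,52:NF,54:NC,60:NG,80:ND]
Op 12: route key 14: smallest pos >= 14 is 33 -> NE

Answer: NA NA NA NE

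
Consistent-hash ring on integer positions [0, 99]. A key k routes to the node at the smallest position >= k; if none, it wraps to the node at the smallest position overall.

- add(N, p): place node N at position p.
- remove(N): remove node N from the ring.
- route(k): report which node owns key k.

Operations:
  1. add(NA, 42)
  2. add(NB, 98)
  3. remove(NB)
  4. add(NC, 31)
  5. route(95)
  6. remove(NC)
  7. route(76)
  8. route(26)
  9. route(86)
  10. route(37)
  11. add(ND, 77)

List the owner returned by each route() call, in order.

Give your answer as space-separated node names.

Op 1: add NA@42 -> ring=[42:NA]
Op 2: add NB@98 -> ring=[42:NA,98:NB]
Op 3: remove NB -> ring=[42:NA]
Op 4: add NC@31 -> ring=[31:NC,42:NA]
Op 5: route key 95: none >= 95, wrap to smallest pos 31 -> NC
Op 6: remove NC -> ring=[42:NA]
Op 7: route key 76: none >= 76, wrap to smallest pos 42 -> NA
Op 8: route key 26: smallest pos >= 26 is 42 -> NA
Op 9: route key 86: none >= 86, wrap to smallest pos 42 -> NA
Op 10: route key 37: smallest pos >= 37 is 42 -> NA
Op 11: add ND@77 -> ring=[42:NA,77:ND]

Answer: NC NA NA NA NA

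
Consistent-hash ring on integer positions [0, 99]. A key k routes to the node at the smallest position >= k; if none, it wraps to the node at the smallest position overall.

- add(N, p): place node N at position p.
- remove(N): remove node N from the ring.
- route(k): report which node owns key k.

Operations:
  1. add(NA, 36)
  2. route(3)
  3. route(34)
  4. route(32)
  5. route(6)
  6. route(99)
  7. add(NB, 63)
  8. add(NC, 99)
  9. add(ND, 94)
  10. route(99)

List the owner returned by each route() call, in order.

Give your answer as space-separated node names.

Answer: NA NA NA NA NA NC

Derivation:
Op 1: add NA@36 -> ring=[36:NA]
Op 2: route key 3: smallest pos >= 3 is 36 -> NA
Op 3: route key 34: smallest pos >= 34 is 36 -> NA
Op 4: route key 32: smallest pos >= 32 is 36 -> NA
Op 5: route key 6: smallest pos >= 6 is 36 -> NA
Op 6: route key 99: none >= 99, wrap to smallest pos 36 -> NA
Op 7: add NB@63 -> ring=[36:NA,63:NB]
Op 8: add NC@99 -> ring=[36:NA,63:NB,99:NC]
Op 9: add ND@94 -> ring=[36:NA,63:NB,94:ND,99:NC]
Op 10: route key 99: smallest pos >= 99 is 99 -> NC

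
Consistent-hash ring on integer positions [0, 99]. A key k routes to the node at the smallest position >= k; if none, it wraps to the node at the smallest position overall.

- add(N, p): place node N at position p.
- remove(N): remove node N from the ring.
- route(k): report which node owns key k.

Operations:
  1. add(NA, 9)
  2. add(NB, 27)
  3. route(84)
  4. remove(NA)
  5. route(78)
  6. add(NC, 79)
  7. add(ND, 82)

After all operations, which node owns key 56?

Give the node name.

Answer: NC

Derivation:
Op 1: add NA@9 -> ring=[9:NA]
Op 2: add NB@27 -> ring=[9:NA,27:NB]
Op 3: route key 84: none >= 84, wrap to smallest pos 9 -> NA
Op 4: remove NA -> ring=[27:NB]
Op 5: route key 78: none >= 78, wrap to smallest pos 27 -> NB
Op 6: add NC@79 -> ring=[27:NB,79:NC]
Op 7: add ND@82 -> ring=[27:NB,79:NC,82:ND]
Final route key 56: smallest pos >= 56 is 79 -> NC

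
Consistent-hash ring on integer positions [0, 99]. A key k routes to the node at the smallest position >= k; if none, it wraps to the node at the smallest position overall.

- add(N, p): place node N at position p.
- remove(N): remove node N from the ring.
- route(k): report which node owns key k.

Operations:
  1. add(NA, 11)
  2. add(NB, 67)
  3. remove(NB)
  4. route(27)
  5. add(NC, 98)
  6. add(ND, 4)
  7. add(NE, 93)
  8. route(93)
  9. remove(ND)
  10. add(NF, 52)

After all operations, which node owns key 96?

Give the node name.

Answer: NC

Derivation:
Op 1: add NA@11 -> ring=[11:NA]
Op 2: add NB@67 -> ring=[11:NA,67:NB]
Op 3: remove NB -> ring=[11:NA]
Op 4: route key 27: none >= 27, wrap to smallest pos 11 -> NA
Op 5: add NC@98 -> ring=[11:NA,98:NC]
Op 6: add ND@4 -> ring=[4:ND,11:NA,98:NC]
Op 7: add NE@93 -> ring=[4:ND,11:NA,93:NE,98:NC]
Op 8: route key 93: smallest pos >= 93 is 93 -> NE
Op 9: remove ND -> ring=[11:NA,93:NE,98:NC]
Op 10: add NF@52 -> ring=[11:NA,52:NF,93:NE,98:NC]
Final route key 96: smallest pos >= 96 is 98 -> NC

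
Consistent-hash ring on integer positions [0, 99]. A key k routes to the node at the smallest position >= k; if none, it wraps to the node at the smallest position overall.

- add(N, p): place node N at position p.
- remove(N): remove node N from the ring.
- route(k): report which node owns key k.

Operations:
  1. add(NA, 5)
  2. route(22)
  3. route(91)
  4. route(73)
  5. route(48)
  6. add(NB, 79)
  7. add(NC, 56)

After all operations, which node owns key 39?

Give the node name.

Op 1: add NA@5 -> ring=[5:NA]
Op 2: route key 22: none >= 22, wrap to smallest pos 5 -> NA
Op 3: route key 91: none >= 91, wrap to smallest pos 5 -> NA
Op 4: route key 73: none >= 73, wrap to smallest pos 5 -> NA
Op 5: route key 48: none >= 48, wrap to smallest pos 5 -> NA
Op 6: add NB@79 -> ring=[5:NA,79:NB]
Op 7: add NC@56 -> ring=[5:NA,56:NC,79:NB]
Final route key 39: smallest pos >= 39 is 56 -> NC

Answer: NC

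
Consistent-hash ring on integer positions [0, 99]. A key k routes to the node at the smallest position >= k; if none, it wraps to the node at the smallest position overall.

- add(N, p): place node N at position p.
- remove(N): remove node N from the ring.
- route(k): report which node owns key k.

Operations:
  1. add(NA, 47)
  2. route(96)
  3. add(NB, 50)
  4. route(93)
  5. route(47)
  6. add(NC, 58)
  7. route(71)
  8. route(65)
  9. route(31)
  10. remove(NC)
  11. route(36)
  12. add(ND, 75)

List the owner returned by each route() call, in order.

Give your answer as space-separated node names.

Op 1: add NA@47 -> ring=[47:NA]
Op 2: route key 96: none >= 96, wrap to smallest pos 47 -> NA
Op 3: add NB@50 -> ring=[47:NA,50:NB]
Op 4: route key 93: none >= 93, wrap to smallest pos 47 -> NA
Op 5: route key 47: smallest pos >= 47 is 47 -> NA
Op 6: add NC@58 -> ring=[47:NA,50:NB,58:NC]
Op 7: route key 71: none >= 71, wrap to smallest pos 47 -> NA
Op 8: route key 65: none >= 65, wrap to smallest pos 47 -> NA
Op 9: route key 31: smallest pos >= 31 is 47 -> NA
Op 10: remove NC -> ring=[47:NA,50:NB]
Op 11: route key 36: smallest pos >= 36 is 47 -> NA
Op 12: add ND@75 -> ring=[47:NA,50:NB,75:ND]

Answer: NA NA NA NA NA NA NA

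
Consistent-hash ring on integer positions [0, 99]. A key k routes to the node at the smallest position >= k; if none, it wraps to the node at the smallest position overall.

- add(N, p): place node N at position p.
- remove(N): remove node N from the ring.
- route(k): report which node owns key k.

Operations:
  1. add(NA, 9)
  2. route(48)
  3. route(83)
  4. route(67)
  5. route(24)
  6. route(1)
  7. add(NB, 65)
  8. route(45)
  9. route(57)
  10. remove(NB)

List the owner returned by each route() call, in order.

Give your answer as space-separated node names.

Answer: NA NA NA NA NA NB NB

Derivation:
Op 1: add NA@9 -> ring=[9:NA]
Op 2: route key 48: none >= 48, wrap to smallest pos 9 -> NA
Op 3: route key 83: none >= 83, wrap to smallest pos 9 -> NA
Op 4: route key 67: none >= 67, wrap to smallest pos 9 -> NA
Op 5: route key 24: none >= 24, wrap to smallest pos 9 -> NA
Op 6: route key 1: smallest pos >= 1 is 9 -> NA
Op 7: add NB@65 -> ring=[9:NA,65:NB]
Op 8: route key 45: smallest pos >= 45 is 65 -> NB
Op 9: route key 57: smallest pos >= 57 is 65 -> NB
Op 10: remove NB -> ring=[9:NA]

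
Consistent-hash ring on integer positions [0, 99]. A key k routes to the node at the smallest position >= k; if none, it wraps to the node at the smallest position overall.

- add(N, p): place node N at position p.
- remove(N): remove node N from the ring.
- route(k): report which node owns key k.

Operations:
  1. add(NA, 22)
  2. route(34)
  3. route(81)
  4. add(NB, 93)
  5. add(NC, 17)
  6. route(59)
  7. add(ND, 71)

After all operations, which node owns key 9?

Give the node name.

Answer: NC

Derivation:
Op 1: add NA@22 -> ring=[22:NA]
Op 2: route key 34: none >= 34, wrap to smallest pos 22 -> NA
Op 3: route key 81: none >= 81, wrap to smallest pos 22 -> NA
Op 4: add NB@93 -> ring=[22:NA,93:NB]
Op 5: add NC@17 -> ring=[17:NC,22:NA,93:NB]
Op 6: route key 59: smallest pos >= 59 is 93 -> NB
Op 7: add ND@71 -> ring=[17:NC,22:NA,71:ND,93:NB]
Final route key 9: smallest pos >= 9 is 17 -> NC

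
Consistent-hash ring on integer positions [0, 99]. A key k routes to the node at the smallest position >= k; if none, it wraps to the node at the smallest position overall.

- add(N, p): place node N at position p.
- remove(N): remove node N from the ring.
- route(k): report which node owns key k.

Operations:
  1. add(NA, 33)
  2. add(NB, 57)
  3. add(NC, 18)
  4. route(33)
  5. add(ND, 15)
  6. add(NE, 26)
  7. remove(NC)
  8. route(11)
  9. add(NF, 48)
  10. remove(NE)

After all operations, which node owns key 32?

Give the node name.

Op 1: add NA@33 -> ring=[33:NA]
Op 2: add NB@57 -> ring=[33:NA,57:NB]
Op 3: add NC@18 -> ring=[18:NC,33:NA,57:NB]
Op 4: route key 33: smallest pos >= 33 is 33 -> NA
Op 5: add ND@15 -> ring=[15:ND,18:NC,33:NA,57:NB]
Op 6: add NE@26 -> ring=[15:ND,18:NC,26:NE,33:NA,57:NB]
Op 7: remove NC -> ring=[15:ND,26:NE,33:NA,57:NB]
Op 8: route key 11: smallest pos >= 11 is 15 -> ND
Op 9: add NF@48 -> ring=[15:ND,26:NE,33:NA,48:NF,57:NB]
Op 10: remove NE -> ring=[15:ND,33:NA,48:NF,57:NB]
Final route key 32: smallest pos >= 32 is 33 -> NA

Answer: NA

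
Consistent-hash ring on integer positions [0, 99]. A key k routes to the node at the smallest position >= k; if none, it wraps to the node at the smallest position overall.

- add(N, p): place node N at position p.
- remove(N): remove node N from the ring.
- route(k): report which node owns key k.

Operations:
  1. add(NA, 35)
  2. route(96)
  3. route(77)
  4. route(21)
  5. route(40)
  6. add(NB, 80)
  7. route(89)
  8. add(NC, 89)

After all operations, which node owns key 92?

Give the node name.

Op 1: add NA@35 -> ring=[35:NA]
Op 2: route key 96: none >= 96, wrap to smallest pos 35 -> NA
Op 3: route key 77: none >= 77, wrap to smallest pos 35 -> NA
Op 4: route key 21: smallest pos >= 21 is 35 -> NA
Op 5: route key 40: none >= 40, wrap to smallest pos 35 -> NA
Op 6: add NB@80 -> ring=[35:NA,80:NB]
Op 7: route key 89: none >= 89, wrap to smallest pos 35 -> NA
Op 8: add NC@89 -> ring=[35:NA,80:NB,89:NC]
Final route key 92: none >= 92, wrap to smallest pos 35 -> NA

Answer: NA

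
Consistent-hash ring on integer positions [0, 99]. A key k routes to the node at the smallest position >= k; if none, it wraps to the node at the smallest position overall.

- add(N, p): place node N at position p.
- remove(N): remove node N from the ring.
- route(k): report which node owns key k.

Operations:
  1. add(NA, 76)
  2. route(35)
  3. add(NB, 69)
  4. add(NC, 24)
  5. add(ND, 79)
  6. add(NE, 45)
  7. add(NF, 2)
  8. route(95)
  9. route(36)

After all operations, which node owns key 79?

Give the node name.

Op 1: add NA@76 -> ring=[76:NA]
Op 2: route key 35: smallest pos >= 35 is 76 -> NA
Op 3: add NB@69 -> ring=[69:NB,76:NA]
Op 4: add NC@24 -> ring=[24:NC,69:NB,76:NA]
Op 5: add ND@79 -> ring=[24:NC,69:NB,76:NA,79:ND]
Op 6: add NE@45 -> ring=[24:NC,45:NE,69:NB,76:NA,79:ND]
Op 7: add NF@2 -> ring=[2:NF,24:NC,45:NE,69:NB,76:NA,79:ND]
Op 8: route key 95: none >= 95, wrap to smallest pos 2 -> NF
Op 9: route key 36: smallest pos >= 36 is 45 -> NE
Final route key 79: smallest pos >= 79 is 79 -> ND

Answer: ND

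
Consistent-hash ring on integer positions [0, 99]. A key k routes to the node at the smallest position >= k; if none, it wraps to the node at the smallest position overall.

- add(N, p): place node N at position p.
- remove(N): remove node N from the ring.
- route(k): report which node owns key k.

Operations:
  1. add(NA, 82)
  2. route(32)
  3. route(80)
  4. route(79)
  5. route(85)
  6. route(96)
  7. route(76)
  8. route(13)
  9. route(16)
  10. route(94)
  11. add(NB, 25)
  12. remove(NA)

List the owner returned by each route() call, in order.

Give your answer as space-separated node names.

Answer: NA NA NA NA NA NA NA NA NA

Derivation:
Op 1: add NA@82 -> ring=[82:NA]
Op 2: route key 32: smallest pos >= 32 is 82 -> NA
Op 3: route key 80: smallest pos >= 80 is 82 -> NA
Op 4: route key 79: smallest pos >= 79 is 82 -> NA
Op 5: route key 85: none >= 85, wrap to smallest pos 82 -> NA
Op 6: route key 96: none >= 96, wrap to smallest pos 82 -> NA
Op 7: route key 76: smallest pos >= 76 is 82 -> NA
Op 8: route key 13: smallest pos >= 13 is 82 -> NA
Op 9: route key 16: smallest pos >= 16 is 82 -> NA
Op 10: route key 94: none >= 94, wrap to smallest pos 82 -> NA
Op 11: add NB@25 -> ring=[25:NB,82:NA]
Op 12: remove NA -> ring=[25:NB]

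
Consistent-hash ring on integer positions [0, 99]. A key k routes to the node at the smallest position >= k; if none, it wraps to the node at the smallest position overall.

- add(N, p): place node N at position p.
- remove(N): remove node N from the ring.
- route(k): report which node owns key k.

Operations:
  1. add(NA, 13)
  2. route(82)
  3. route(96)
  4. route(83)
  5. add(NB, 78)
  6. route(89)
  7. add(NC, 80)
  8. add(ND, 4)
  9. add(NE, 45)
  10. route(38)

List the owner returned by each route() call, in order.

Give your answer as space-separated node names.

Op 1: add NA@13 -> ring=[13:NA]
Op 2: route key 82: none >= 82, wrap to smallest pos 13 -> NA
Op 3: route key 96: none >= 96, wrap to smallest pos 13 -> NA
Op 4: route key 83: none >= 83, wrap to smallest pos 13 -> NA
Op 5: add NB@78 -> ring=[13:NA,78:NB]
Op 6: route key 89: none >= 89, wrap to smallest pos 13 -> NA
Op 7: add NC@80 -> ring=[13:NA,78:NB,80:NC]
Op 8: add ND@4 -> ring=[4:ND,13:NA,78:NB,80:NC]
Op 9: add NE@45 -> ring=[4:ND,13:NA,45:NE,78:NB,80:NC]
Op 10: route key 38: smallest pos >= 38 is 45 -> NE

Answer: NA NA NA NA NE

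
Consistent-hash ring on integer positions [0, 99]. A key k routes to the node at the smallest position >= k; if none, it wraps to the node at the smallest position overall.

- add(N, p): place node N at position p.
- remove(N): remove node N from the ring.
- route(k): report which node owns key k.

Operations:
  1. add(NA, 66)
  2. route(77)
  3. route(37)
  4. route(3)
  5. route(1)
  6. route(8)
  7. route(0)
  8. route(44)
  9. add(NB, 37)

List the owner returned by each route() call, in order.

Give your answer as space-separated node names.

Answer: NA NA NA NA NA NA NA

Derivation:
Op 1: add NA@66 -> ring=[66:NA]
Op 2: route key 77: none >= 77, wrap to smallest pos 66 -> NA
Op 3: route key 37: smallest pos >= 37 is 66 -> NA
Op 4: route key 3: smallest pos >= 3 is 66 -> NA
Op 5: route key 1: smallest pos >= 1 is 66 -> NA
Op 6: route key 8: smallest pos >= 8 is 66 -> NA
Op 7: route key 0: smallest pos >= 0 is 66 -> NA
Op 8: route key 44: smallest pos >= 44 is 66 -> NA
Op 9: add NB@37 -> ring=[37:NB,66:NA]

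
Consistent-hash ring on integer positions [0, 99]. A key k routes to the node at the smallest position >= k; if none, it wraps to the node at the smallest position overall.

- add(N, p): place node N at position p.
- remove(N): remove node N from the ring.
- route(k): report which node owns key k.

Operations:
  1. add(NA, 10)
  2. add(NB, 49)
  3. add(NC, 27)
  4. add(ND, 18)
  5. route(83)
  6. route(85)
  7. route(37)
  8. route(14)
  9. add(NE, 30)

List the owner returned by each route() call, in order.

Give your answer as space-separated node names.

Op 1: add NA@10 -> ring=[10:NA]
Op 2: add NB@49 -> ring=[10:NA,49:NB]
Op 3: add NC@27 -> ring=[10:NA,27:NC,49:NB]
Op 4: add ND@18 -> ring=[10:NA,18:ND,27:NC,49:NB]
Op 5: route key 83: none >= 83, wrap to smallest pos 10 -> NA
Op 6: route key 85: none >= 85, wrap to smallest pos 10 -> NA
Op 7: route key 37: smallest pos >= 37 is 49 -> NB
Op 8: route key 14: smallest pos >= 14 is 18 -> ND
Op 9: add NE@30 -> ring=[10:NA,18:ND,27:NC,30:NE,49:NB]

Answer: NA NA NB ND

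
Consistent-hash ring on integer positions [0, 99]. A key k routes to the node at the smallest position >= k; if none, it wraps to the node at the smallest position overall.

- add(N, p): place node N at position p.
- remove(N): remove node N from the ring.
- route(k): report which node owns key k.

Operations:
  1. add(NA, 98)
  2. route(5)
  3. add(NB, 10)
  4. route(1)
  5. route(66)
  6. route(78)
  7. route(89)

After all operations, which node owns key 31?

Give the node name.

Op 1: add NA@98 -> ring=[98:NA]
Op 2: route key 5: smallest pos >= 5 is 98 -> NA
Op 3: add NB@10 -> ring=[10:NB,98:NA]
Op 4: route key 1: smallest pos >= 1 is 10 -> NB
Op 5: route key 66: smallest pos >= 66 is 98 -> NA
Op 6: route key 78: smallest pos >= 78 is 98 -> NA
Op 7: route key 89: smallest pos >= 89 is 98 -> NA
Final route key 31: smallest pos >= 31 is 98 -> NA

Answer: NA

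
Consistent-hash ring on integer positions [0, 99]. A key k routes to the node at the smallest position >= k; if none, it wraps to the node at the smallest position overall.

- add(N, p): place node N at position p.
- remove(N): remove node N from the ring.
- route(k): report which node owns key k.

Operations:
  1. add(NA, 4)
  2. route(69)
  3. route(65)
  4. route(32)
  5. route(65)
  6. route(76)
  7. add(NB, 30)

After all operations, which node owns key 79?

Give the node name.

Op 1: add NA@4 -> ring=[4:NA]
Op 2: route key 69: none >= 69, wrap to smallest pos 4 -> NA
Op 3: route key 65: none >= 65, wrap to smallest pos 4 -> NA
Op 4: route key 32: none >= 32, wrap to smallest pos 4 -> NA
Op 5: route key 65: none >= 65, wrap to smallest pos 4 -> NA
Op 6: route key 76: none >= 76, wrap to smallest pos 4 -> NA
Op 7: add NB@30 -> ring=[4:NA,30:NB]
Final route key 79: none >= 79, wrap to smallest pos 4 -> NA

Answer: NA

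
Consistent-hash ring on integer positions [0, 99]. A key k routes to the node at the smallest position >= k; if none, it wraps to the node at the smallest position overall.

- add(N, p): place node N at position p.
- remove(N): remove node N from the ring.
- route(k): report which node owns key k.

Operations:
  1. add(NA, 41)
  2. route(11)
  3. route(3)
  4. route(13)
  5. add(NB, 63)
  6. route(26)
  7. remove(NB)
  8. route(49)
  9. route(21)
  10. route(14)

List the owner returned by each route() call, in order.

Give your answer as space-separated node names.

Op 1: add NA@41 -> ring=[41:NA]
Op 2: route key 11: smallest pos >= 11 is 41 -> NA
Op 3: route key 3: smallest pos >= 3 is 41 -> NA
Op 4: route key 13: smallest pos >= 13 is 41 -> NA
Op 5: add NB@63 -> ring=[41:NA,63:NB]
Op 6: route key 26: smallest pos >= 26 is 41 -> NA
Op 7: remove NB -> ring=[41:NA]
Op 8: route key 49: none >= 49, wrap to smallest pos 41 -> NA
Op 9: route key 21: smallest pos >= 21 is 41 -> NA
Op 10: route key 14: smallest pos >= 14 is 41 -> NA

Answer: NA NA NA NA NA NA NA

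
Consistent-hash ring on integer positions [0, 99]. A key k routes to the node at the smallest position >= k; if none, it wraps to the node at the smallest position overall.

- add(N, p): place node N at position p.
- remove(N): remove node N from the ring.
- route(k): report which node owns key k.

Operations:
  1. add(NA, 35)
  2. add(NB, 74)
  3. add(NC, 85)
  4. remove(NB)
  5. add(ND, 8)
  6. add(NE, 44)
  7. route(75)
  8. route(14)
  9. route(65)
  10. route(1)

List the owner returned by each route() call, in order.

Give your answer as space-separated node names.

Answer: NC NA NC ND

Derivation:
Op 1: add NA@35 -> ring=[35:NA]
Op 2: add NB@74 -> ring=[35:NA,74:NB]
Op 3: add NC@85 -> ring=[35:NA,74:NB,85:NC]
Op 4: remove NB -> ring=[35:NA,85:NC]
Op 5: add ND@8 -> ring=[8:ND,35:NA,85:NC]
Op 6: add NE@44 -> ring=[8:ND,35:NA,44:NE,85:NC]
Op 7: route key 75: smallest pos >= 75 is 85 -> NC
Op 8: route key 14: smallest pos >= 14 is 35 -> NA
Op 9: route key 65: smallest pos >= 65 is 85 -> NC
Op 10: route key 1: smallest pos >= 1 is 8 -> ND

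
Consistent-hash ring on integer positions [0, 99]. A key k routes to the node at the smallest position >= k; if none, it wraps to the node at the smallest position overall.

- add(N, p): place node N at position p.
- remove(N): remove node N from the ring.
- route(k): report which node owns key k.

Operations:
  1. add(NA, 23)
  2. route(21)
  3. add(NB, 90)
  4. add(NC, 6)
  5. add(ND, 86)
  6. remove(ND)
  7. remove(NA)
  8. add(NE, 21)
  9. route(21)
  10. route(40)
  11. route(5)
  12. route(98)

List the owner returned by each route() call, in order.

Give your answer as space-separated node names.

Op 1: add NA@23 -> ring=[23:NA]
Op 2: route key 21: smallest pos >= 21 is 23 -> NA
Op 3: add NB@90 -> ring=[23:NA,90:NB]
Op 4: add NC@6 -> ring=[6:NC,23:NA,90:NB]
Op 5: add ND@86 -> ring=[6:NC,23:NA,86:ND,90:NB]
Op 6: remove ND -> ring=[6:NC,23:NA,90:NB]
Op 7: remove NA -> ring=[6:NC,90:NB]
Op 8: add NE@21 -> ring=[6:NC,21:NE,90:NB]
Op 9: route key 21: smallest pos >= 21 is 21 -> NE
Op 10: route key 40: smallest pos >= 40 is 90 -> NB
Op 11: route key 5: smallest pos >= 5 is 6 -> NC
Op 12: route key 98: none >= 98, wrap to smallest pos 6 -> NC

Answer: NA NE NB NC NC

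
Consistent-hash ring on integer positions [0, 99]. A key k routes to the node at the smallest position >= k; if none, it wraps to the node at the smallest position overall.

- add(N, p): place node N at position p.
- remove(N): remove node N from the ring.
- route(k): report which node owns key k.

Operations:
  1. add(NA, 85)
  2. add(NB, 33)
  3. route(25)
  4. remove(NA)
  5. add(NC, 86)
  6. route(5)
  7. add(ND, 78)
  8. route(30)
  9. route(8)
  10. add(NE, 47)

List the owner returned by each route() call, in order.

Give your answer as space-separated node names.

Answer: NB NB NB NB

Derivation:
Op 1: add NA@85 -> ring=[85:NA]
Op 2: add NB@33 -> ring=[33:NB,85:NA]
Op 3: route key 25: smallest pos >= 25 is 33 -> NB
Op 4: remove NA -> ring=[33:NB]
Op 5: add NC@86 -> ring=[33:NB,86:NC]
Op 6: route key 5: smallest pos >= 5 is 33 -> NB
Op 7: add ND@78 -> ring=[33:NB,78:ND,86:NC]
Op 8: route key 30: smallest pos >= 30 is 33 -> NB
Op 9: route key 8: smallest pos >= 8 is 33 -> NB
Op 10: add NE@47 -> ring=[33:NB,47:NE,78:ND,86:NC]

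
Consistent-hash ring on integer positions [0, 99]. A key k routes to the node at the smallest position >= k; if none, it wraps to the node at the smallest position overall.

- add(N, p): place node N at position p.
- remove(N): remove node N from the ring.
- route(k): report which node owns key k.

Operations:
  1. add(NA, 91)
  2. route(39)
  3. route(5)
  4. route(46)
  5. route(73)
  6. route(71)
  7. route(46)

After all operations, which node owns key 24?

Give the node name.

Op 1: add NA@91 -> ring=[91:NA]
Op 2: route key 39: smallest pos >= 39 is 91 -> NA
Op 3: route key 5: smallest pos >= 5 is 91 -> NA
Op 4: route key 46: smallest pos >= 46 is 91 -> NA
Op 5: route key 73: smallest pos >= 73 is 91 -> NA
Op 6: route key 71: smallest pos >= 71 is 91 -> NA
Op 7: route key 46: smallest pos >= 46 is 91 -> NA
Final route key 24: smallest pos >= 24 is 91 -> NA

Answer: NA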